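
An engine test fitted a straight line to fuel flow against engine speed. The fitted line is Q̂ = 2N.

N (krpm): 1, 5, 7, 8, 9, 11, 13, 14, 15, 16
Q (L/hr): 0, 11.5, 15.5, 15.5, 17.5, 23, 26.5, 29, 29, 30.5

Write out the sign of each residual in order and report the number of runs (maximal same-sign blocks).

N=1: Q̂ = 2·1 = 2; r = 0 − 2 = -2
N=5: Q̂ = 2·5 = 10; r = 11.5 − 10 = 1.5
N=7: Q̂ = 2·7 = 14; r = 15.5 − 14 = 1.5
N=8: Q̂ = 2·8 = 16; r = 15.5 − 16 = -0.5
N=9: Q̂ = 2·9 = 18; r = 17.5 − 18 = -0.5
N=11: Q̂ = 2·11 = 22; r = 23 − 22 = 1
N=13: Q̂ = 2·13 = 26; r = 26.5 − 26 = 0.5
N=14: Q̂ = 2·14 = 28; r = 29 − 28 = 1
N=15: Q̂ = 2·15 = 30; r = 29 − 30 = -1
N=16: Q̂ = 2·16 = 32; r = 30.5 − 32 = -1.5
Signs: − + + − − + + + − −
Runs: −×1, +×2, −×2, +×3, −×2 → 5

5 runs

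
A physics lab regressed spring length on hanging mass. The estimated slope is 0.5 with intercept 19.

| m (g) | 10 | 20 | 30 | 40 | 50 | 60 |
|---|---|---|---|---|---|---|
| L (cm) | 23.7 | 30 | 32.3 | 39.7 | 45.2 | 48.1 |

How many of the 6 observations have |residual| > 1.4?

1

m=10: ŷ = 19 + 0.5·10 = 24; r = 23.7 − 24 = -0.3
m=20: ŷ = 19 + 0.5·20 = 29; r = 30 − 29 = 1
m=30: ŷ = 19 + 0.5·30 = 34; r = 32.3 − 34 = -1.7
m=40: ŷ = 19 + 0.5·40 = 39; r = 39.7 − 39 = 0.7
m=50: ŷ = 19 + 0.5·50 = 44; r = 45.2 − 44 = 1.2
m=60: ŷ = 19 + 0.5·60 = 49; r = 48.1 − 49 = -0.9
|r| > 1.4: m=30 (|r|=1.7) → 1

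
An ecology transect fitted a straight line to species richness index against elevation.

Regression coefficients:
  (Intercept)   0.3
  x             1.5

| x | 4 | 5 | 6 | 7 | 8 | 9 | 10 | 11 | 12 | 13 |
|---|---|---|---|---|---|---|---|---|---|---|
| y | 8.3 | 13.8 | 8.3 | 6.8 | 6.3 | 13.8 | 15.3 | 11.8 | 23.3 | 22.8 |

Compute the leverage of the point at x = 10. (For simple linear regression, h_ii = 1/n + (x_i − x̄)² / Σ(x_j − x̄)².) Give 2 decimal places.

x̄ = (4 + 5 + 6 + 7 + 8 + 9 + 10 + 11 + 12 + 13)/10 = 8.5
Σ(x − x̄)² = 20.25 + 12.25 + 6.25 + 2.25 + 0.25 + 0.25 + 2.25 + 6.25 + 12.25 + 20.25 = 82.5
h = 1/10 + (1.5)²/82.5 = 0.1 + 0.0272727 = 0.13

h = 0.13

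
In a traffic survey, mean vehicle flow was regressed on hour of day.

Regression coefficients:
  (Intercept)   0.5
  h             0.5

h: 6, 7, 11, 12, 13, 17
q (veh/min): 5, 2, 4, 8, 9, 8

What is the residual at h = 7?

q̂ = 0.5 + 0.5·7 = 4
r = 2 − 4 = -2

r = -2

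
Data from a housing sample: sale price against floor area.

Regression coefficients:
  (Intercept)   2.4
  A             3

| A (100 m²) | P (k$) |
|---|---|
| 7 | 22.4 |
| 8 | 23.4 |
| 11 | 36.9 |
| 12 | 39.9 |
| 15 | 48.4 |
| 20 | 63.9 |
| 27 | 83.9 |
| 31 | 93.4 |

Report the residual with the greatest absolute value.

e = -3

A=7: ŷ = 2.4 + 3·7 = 23.4; e = 22.4 − 23.4 = -1
A=8: ŷ = 2.4 + 3·8 = 26.4; e = 23.4 − 26.4 = -3
A=11: ŷ = 2.4 + 3·11 = 35.4; e = 36.9 − 35.4 = 1.5
A=12: ŷ = 2.4 + 3·12 = 38.4; e = 39.9 − 38.4 = 1.5
A=15: ŷ = 2.4 + 3·15 = 47.4; e = 48.4 − 47.4 = 1
A=20: ŷ = 2.4 + 3·20 = 62.4; e = 63.9 − 62.4 = 1.5
A=27: ŷ = 2.4 + 3·27 = 83.4; e = 83.9 − 83.4 = 0.5
A=31: ŷ = 2.4 + 3·31 = 95.4; e = 93.4 − 95.4 = -2
Largest |e| is 3 at A = 8, residual -3.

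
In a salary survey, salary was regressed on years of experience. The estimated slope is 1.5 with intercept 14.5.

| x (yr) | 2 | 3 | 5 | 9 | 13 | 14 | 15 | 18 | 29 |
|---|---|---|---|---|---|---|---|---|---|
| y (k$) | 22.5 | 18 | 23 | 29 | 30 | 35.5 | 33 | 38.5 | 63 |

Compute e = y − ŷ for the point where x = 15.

ŷ = 14.5 + 1.5·15 = 37
e = 33 − 37 = -4

e = -4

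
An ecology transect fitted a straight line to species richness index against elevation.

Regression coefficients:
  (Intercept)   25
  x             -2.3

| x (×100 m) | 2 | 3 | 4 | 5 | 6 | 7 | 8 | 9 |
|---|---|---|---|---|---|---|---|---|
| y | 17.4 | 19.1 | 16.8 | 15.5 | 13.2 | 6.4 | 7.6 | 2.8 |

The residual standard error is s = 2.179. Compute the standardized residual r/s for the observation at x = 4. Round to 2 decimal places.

0.46

ŷ = 25 − 2.3·4 = 15.8
r = 16.8 − 15.8 = 1
r/s = 1 / 2.179 = 0.46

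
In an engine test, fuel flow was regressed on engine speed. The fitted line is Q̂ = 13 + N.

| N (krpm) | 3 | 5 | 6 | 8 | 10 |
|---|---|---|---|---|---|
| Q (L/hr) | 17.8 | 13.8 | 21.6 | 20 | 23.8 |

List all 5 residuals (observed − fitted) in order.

N=3: Q̂ = 13 + 3 = 16; e = 17.8 − 16 = 1.8
N=5: Q̂ = 13 + 5 = 18; e = 13.8 − 18 = -4.2
N=6: Q̂ = 13 + 6 = 19; e = 21.6 − 19 = 2.6
N=8: Q̂ = 13 + 8 = 21; e = 20 − 21 = -1
N=10: Q̂ = 13 + 10 = 23; e = 23.8 − 23 = 0.8

1.8, -4.2, 2.6, -1, 0.8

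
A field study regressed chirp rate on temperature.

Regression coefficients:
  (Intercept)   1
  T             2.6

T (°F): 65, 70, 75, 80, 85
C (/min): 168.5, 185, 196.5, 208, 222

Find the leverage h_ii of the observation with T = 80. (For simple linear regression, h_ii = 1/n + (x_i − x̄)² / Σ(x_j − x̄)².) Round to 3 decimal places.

T̄ = (65 + 70 + 75 + 80 + 85)/5 = 75
Σ(T − T̄)² = 100 + 25 + 0 + 25 + 100 = 250
h = 1/5 + (5)²/250 = 0.2 + 0.1 = 0.300

h = 0.300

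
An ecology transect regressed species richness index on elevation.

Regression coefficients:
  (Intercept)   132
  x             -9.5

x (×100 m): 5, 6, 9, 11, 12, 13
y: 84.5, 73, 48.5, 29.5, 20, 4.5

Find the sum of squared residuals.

SSE = 32

x=5: ŷ = 132 − 9.5·5 = 84.5; r = 84.5 − 84.5 = 0
x=6: ŷ = 132 − 9.5·6 = 75; r = 73 − 75 = -2
x=9: ŷ = 132 − 9.5·9 = 46.5; r = 48.5 − 46.5 = 2
x=11: ŷ = 132 − 9.5·11 = 27.5; r = 29.5 − 27.5 = 2
x=12: ŷ = 132 − 9.5·12 = 18; r = 20 − 18 = 2
x=13: ŷ = 132 − 9.5·13 = 8.5; r = 4.5 − 8.5 = -4
SSE = 0 + 4 + 4 + 4 + 4 + 16 = 32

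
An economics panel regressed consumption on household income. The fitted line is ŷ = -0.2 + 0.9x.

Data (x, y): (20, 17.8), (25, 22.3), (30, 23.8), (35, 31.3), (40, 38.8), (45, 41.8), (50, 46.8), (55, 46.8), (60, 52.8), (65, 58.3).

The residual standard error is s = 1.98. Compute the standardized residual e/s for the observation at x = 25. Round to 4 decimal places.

0.0000

ŷ = -0.2 + 0.9·25 = 22.3
e = 22.3 − 22.3 = 0
e/s = 0 / 1.98 = 0.0000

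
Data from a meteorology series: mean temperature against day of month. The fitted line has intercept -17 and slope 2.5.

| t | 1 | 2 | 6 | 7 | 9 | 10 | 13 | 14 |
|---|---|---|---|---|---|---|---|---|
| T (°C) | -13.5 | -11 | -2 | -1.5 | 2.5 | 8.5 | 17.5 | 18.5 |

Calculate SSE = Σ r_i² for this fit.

SSE = 19.5

t=1: ŷ = -17 + 2.5·1 = -14.5; r = -13.5 − (-14.5) = 1
t=2: ŷ = -17 + 2.5·2 = -12; r = -11 − (-12) = 1
t=6: ŷ = -17 + 2.5·6 = -2; r = -2 − (-2) = 0
t=7: ŷ = -17 + 2.5·7 = 0.5; r = -1.5 − 0.5 = -2
t=9: ŷ = -17 + 2.5·9 = 5.5; r = 2.5 − 5.5 = -3
t=10: ŷ = -17 + 2.5·10 = 8; r = 8.5 − 8 = 0.5
t=13: ŷ = -17 + 2.5·13 = 15.5; r = 17.5 − 15.5 = 2
t=14: ŷ = -17 + 2.5·14 = 18; r = 18.5 − 18 = 0.5
SSE = 1 + 1 + 0 + 4 + 9 + 0.25 + 4 + 0.25 = 19.5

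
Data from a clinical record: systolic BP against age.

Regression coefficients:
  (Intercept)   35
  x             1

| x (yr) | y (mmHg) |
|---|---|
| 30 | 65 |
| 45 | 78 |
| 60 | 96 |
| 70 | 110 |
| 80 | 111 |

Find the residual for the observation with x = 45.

r = -2

ŷ = 35 + 45 = 80
r = 78 − 80 = -2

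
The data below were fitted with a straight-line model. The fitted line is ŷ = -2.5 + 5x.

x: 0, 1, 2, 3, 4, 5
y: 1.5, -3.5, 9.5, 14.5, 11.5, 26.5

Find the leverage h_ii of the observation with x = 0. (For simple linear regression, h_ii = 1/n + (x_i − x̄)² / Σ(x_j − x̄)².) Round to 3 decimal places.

x̄ = (0 + 1 + 2 + 3 + 4 + 5)/6 = 2.5
Σ(x − x̄)² = 6.25 + 2.25 + 0.25 + 0.25 + 2.25 + 6.25 = 17.5
h = 1/6 + (-2.5)²/17.5 = 0.166667 + 0.357143 = 0.524

h = 0.524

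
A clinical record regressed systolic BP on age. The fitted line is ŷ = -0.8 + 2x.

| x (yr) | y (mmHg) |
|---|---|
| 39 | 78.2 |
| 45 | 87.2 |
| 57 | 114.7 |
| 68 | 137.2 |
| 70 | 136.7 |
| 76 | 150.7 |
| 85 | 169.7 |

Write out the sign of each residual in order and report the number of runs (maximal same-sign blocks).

5 runs

x=39: ŷ = -0.8 + 2·39 = 77.2; r = 78.2 − 77.2 = 1
x=45: ŷ = -0.8 + 2·45 = 89.2; r = 87.2 − 89.2 = -2
x=57: ŷ = -0.8 + 2·57 = 113.2; r = 114.7 − 113.2 = 1.5
x=68: ŷ = -0.8 + 2·68 = 135.2; r = 137.2 − 135.2 = 2
x=70: ŷ = -0.8 + 2·70 = 139.2; r = 136.7 − 139.2 = -2.5
x=76: ŷ = -0.8 + 2·76 = 151.2; r = 150.7 − 151.2 = -0.5
x=85: ŷ = -0.8 + 2·85 = 169.2; r = 169.7 − 169.2 = 0.5
Signs: + − + + − − +
Runs: +×1, −×1, +×2, −×2, +×1 → 5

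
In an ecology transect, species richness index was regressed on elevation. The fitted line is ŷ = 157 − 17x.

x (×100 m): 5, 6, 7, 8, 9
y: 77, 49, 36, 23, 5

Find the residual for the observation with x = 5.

r = 5

ŷ = 157 − 17·5 = 72
r = 77 − 72 = 5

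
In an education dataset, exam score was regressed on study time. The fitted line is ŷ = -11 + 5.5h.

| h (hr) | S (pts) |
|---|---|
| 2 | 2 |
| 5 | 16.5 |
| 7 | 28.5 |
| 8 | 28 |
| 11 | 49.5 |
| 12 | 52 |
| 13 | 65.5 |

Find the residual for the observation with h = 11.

ŷ = -11 + 5.5·11 = 49.5
r = 49.5 − 49.5 = 0

r = 0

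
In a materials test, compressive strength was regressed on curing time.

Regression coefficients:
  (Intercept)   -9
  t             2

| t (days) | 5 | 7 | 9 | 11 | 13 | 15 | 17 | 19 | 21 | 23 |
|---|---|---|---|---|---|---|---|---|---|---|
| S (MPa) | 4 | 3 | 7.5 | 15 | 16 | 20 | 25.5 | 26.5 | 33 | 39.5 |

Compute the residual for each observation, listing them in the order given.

3, -2, -1.5, 2, -1, -1, 0.5, -2.5, 0, 2.5

t=5: ŷ = -9 + 2·5 = 1; e = 4 − 1 = 3
t=7: ŷ = -9 + 2·7 = 5; e = 3 − 5 = -2
t=9: ŷ = -9 + 2·9 = 9; e = 7.5 − 9 = -1.5
t=11: ŷ = -9 + 2·11 = 13; e = 15 − 13 = 2
t=13: ŷ = -9 + 2·13 = 17; e = 16 − 17 = -1
t=15: ŷ = -9 + 2·15 = 21; e = 20 − 21 = -1
t=17: ŷ = -9 + 2·17 = 25; e = 25.5 − 25 = 0.5
t=19: ŷ = -9 + 2·19 = 29; e = 26.5 − 29 = -2.5
t=21: ŷ = -9 + 2·21 = 33; e = 33 − 33 = 0
t=23: ŷ = -9 + 2·23 = 37; e = 39.5 − 37 = 2.5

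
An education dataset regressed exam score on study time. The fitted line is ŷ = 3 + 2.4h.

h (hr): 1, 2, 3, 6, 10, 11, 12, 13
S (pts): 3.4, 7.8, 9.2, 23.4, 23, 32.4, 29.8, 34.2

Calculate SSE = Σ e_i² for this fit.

SSE = 70

h=1: ŷ = 3 + 2.4·1 = 5.4; e = 3.4 − 5.4 = -2
h=2: ŷ = 3 + 2.4·2 = 7.8; e = 7.8 − 7.8 = 0
h=3: ŷ = 3 + 2.4·3 = 10.2; e = 9.2 − 10.2 = -1
h=6: ŷ = 3 + 2.4·6 = 17.4; e = 23.4 − 17.4 = 6
h=10: ŷ = 3 + 2.4·10 = 27; e = 23 − 27 = -4
h=11: ŷ = 3 + 2.4·11 = 29.4; e = 32.4 − 29.4 = 3
h=12: ŷ = 3 + 2.4·12 = 31.8; e = 29.8 − 31.8 = -2
h=13: ŷ = 3 + 2.4·13 = 34.2; e = 34.2 − 34.2 = 0
SSE = 4 + 0 + 1 + 36 + 16 + 9 + 4 + 0 = 70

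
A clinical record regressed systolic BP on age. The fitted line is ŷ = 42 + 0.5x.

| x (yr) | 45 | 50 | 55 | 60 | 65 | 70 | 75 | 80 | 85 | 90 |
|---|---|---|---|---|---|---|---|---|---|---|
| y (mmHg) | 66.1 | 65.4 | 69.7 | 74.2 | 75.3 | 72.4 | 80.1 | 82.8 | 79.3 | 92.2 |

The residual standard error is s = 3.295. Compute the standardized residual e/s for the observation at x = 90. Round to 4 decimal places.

ŷ = 42 + 0.5·90 = 87
e = 92.2 − 87 = 5.2
e/s = 5.2 / 3.295 = 1.5781

1.5781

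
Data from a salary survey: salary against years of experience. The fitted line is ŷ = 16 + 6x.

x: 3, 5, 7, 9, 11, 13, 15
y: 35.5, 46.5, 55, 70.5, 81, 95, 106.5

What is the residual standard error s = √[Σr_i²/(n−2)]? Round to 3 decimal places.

x=3: ŷ = 16 + 6·3 = 34; r = 35.5 − 34 = 1.5
x=5: ŷ = 16 + 6·5 = 46; r = 46.5 − 46 = 0.5
x=7: ŷ = 16 + 6·7 = 58; r = 55 − 58 = -3
x=9: ŷ = 16 + 6·9 = 70; r = 70.5 − 70 = 0.5
x=11: ŷ = 16 + 6·11 = 82; r = 81 − 82 = -1
x=13: ŷ = 16 + 6·13 = 94; r = 95 − 94 = 1
x=15: ŷ = 16 + 6·15 = 106; r = 106.5 − 106 = 0.5
SSE = 2.25 + 0.25 + 9 + 0.25 + 1 + 1 + 0.25 = 14
s = √(14/5) = √2.8 ≈ 1.673

s = 1.673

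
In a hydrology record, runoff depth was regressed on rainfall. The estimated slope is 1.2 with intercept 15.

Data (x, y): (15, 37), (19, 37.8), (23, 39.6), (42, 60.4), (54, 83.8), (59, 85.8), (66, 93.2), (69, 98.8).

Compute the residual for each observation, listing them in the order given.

4, 0, -3, -5, 4, 0, -1, 1

x=15: ŷ = 15 + 1.2·15 = 33; r = 37 − 33 = 4
x=19: ŷ = 15 + 1.2·19 = 37.8; r = 37.8 − 37.8 = 0
x=23: ŷ = 15 + 1.2·23 = 42.6; r = 39.6 − 42.6 = -3
x=42: ŷ = 15 + 1.2·42 = 65.4; r = 60.4 − 65.4 = -5
x=54: ŷ = 15 + 1.2·54 = 79.8; r = 83.8 − 79.8 = 4
x=59: ŷ = 15 + 1.2·59 = 85.8; r = 85.8 − 85.8 = 0
x=66: ŷ = 15 + 1.2·66 = 94.2; r = 93.2 − 94.2 = -1
x=69: ŷ = 15 + 1.2·69 = 97.8; r = 98.8 − 97.8 = 1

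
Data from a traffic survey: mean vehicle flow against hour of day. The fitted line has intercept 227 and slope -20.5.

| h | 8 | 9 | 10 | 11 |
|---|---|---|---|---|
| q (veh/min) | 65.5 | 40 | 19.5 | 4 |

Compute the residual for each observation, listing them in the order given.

2.5, -2.5, -2.5, 2.5

h=8: q̂ = 227 − 20.5·8 = 63; e = 65.5 − 63 = 2.5
h=9: q̂ = 227 − 20.5·9 = 42.5; e = 40 − 42.5 = -2.5
h=10: q̂ = 227 − 20.5·10 = 22; e = 19.5 − 22 = -2.5
h=11: q̂ = 227 − 20.5·11 = 1.5; e = 4 − 1.5 = 2.5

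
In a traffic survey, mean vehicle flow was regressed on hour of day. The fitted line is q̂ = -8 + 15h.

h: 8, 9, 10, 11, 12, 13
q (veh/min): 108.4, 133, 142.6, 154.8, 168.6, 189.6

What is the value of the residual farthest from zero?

r = 6

h=8: q̂ = -8 + 15·8 = 112; r = 108.4 − 112 = -3.6
h=9: q̂ = -8 + 15·9 = 127; r = 133 − 127 = 6
h=10: q̂ = -8 + 15·10 = 142; r = 142.6 − 142 = 0.6
h=11: q̂ = -8 + 15·11 = 157; r = 154.8 − 157 = -2.2
h=12: q̂ = -8 + 15·12 = 172; r = 168.6 − 172 = -3.4
h=13: q̂ = -8 + 15·13 = 187; r = 189.6 − 187 = 2.6
Largest |r| is 6 at h = 9, residual 6.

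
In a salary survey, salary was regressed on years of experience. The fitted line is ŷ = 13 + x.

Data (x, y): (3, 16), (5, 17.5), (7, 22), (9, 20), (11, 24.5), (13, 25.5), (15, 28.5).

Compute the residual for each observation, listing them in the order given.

0, -0.5, 2, -2, 0.5, -0.5, 0.5

x=3: ŷ = 13 + 3 = 16; e = 16 − 16 = 0
x=5: ŷ = 13 + 5 = 18; e = 17.5 − 18 = -0.5
x=7: ŷ = 13 + 7 = 20; e = 22 − 20 = 2
x=9: ŷ = 13 + 9 = 22; e = 20 − 22 = -2
x=11: ŷ = 13 + 11 = 24; e = 24.5 − 24 = 0.5
x=13: ŷ = 13 + 13 = 26; e = 25.5 − 26 = -0.5
x=15: ŷ = 13 + 15 = 28; e = 28.5 − 28 = 0.5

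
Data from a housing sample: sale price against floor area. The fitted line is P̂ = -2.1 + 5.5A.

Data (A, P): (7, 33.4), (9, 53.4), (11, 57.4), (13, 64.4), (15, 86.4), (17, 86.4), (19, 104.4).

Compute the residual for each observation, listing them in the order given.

-3, 6, -1, -5, 6, -5, 2

A=7: P̂ = -2.1 + 5.5·7 = 36.4; r = 33.4 − 36.4 = -3
A=9: P̂ = -2.1 + 5.5·9 = 47.4; r = 53.4 − 47.4 = 6
A=11: P̂ = -2.1 + 5.5·11 = 58.4; r = 57.4 − 58.4 = -1
A=13: P̂ = -2.1 + 5.5·13 = 69.4; r = 64.4 − 69.4 = -5
A=15: P̂ = -2.1 + 5.5·15 = 80.4; r = 86.4 − 80.4 = 6
A=17: P̂ = -2.1 + 5.5·17 = 91.4; r = 86.4 − 91.4 = -5
A=19: P̂ = -2.1 + 5.5·19 = 102.4; r = 104.4 − 102.4 = 2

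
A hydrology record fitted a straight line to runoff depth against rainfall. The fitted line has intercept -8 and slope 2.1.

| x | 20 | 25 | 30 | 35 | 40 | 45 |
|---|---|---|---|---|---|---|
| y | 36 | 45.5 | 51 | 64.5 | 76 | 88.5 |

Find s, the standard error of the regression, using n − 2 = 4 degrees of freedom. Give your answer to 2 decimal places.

x=20: ŷ = -8 + 2.1·20 = 34; e = 36 − 34 = 2
x=25: ŷ = -8 + 2.1·25 = 44.5; e = 45.5 − 44.5 = 1
x=30: ŷ = -8 + 2.1·30 = 55; e = 51 − 55 = -4
x=35: ŷ = -8 + 2.1·35 = 65.5; e = 64.5 − 65.5 = -1
x=40: ŷ = -8 + 2.1·40 = 76; e = 76 − 76 = 0
x=45: ŷ = -8 + 2.1·45 = 86.5; e = 88.5 − 86.5 = 2
SSE = 4 + 1 + 16 + 1 + 0 + 4 = 26
s = √(26/4) = √6.5 ≈ 2.55

s = 2.55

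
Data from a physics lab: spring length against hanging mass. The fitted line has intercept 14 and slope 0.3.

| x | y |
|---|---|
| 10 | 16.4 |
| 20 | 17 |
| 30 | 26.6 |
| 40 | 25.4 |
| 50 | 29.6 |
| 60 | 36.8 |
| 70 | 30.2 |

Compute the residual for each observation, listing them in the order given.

x=10: ŷ = 14 + 0.3·10 = 17; r = 16.4 − 17 = -0.6
x=20: ŷ = 14 + 0.3·20 = 20; r = 17 − 20 = -3
x=30: ŷ = 14 + 0.3·30 = 23; r = 26.6 − 23 = 3.6
x=40: ŷ = 14 + 0.3·40 = 26; r = 25.4 − 26 = -0.6
x=50: ŷ = 14 + 0.3·50 = 29; r = 29.6 − 29 = 0.6
x=60: ŷ = 14 + 0.3·60 = 32; r = 36.8 − 32 = 4.8
x=70: ŷ = 14 + 0.3·70 = 35; r = 30.2 − 35 = -4.8

-0.6, -3, 3.6, -0.6, 0.6, 4.8, -4.8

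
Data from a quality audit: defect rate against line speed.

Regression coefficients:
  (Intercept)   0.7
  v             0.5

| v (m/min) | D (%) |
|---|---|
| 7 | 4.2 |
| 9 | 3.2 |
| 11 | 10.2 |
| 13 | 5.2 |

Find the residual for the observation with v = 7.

ŷ = 0.7 + 0.5·7 = 4.2
r = 4.2 − 4.2 = 0

r = 0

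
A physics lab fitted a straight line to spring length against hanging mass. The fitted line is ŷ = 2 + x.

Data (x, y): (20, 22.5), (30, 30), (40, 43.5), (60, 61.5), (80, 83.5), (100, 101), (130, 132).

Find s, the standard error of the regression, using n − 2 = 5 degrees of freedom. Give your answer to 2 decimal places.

x=20: ŷ = 2 + 20 = 22; e = 22.5 − 22 = 0.5
x=30: ŷ = 2 + 30 = 32; e = 30 − 32 = -2
x=40: ŷ = 2 + 40 = 42; e = 43.5 − 42 = 1.5
x=60: ŷ = 2 + 60 = 62; e = 61.5 − 62 = -0.5
x=80: ŷ = 2 + 80 = 82; e = 83.5 − 82 = 1.5
x=100: ŷ = 2 + 100 = 102; e = 101 − 102 = -1
x=130: ŷ = 2 + 130 = 132; e = 132 − 132 = 0
SSE = 0.25 + 4 + 2.25 + 0.25 + 2.25 + 1 + 0 = 10
s = √(10/5) = √2 ≈ 1.41

s = 1.41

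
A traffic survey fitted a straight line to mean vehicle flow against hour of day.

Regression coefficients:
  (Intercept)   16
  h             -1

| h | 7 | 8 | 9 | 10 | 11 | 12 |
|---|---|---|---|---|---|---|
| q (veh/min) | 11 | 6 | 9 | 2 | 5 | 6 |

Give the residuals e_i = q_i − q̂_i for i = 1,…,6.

2, -2, 2, -4, 0, 2

h=7: q̂ = 16 − 7 = 9; e = 11 − 9 = 2
h=8: q̂ = 16 − 8 = 8; e = 6 − 8 = -2
h=9: q̂ = 16 − 9 = 7; e = 9 − 7 = 2
h=10: q̂ = 16 − 10 = 6; e = 2 − 6 = -4
h=11: q̂ = 16 − 11 = 5; e = 5 − 5 = 0
h=12: q̂ = 16 − 12 = 4; e = 6 − 4 = 2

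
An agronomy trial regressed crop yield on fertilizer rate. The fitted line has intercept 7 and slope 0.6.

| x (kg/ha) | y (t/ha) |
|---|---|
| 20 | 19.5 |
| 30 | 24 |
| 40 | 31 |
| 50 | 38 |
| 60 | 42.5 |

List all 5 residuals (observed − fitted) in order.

x=20: ŷ = 7 + 0.6·20 = 19; e = 19.5 − 19 = 0.5
x=30: ŷ = 7 + 0.6·30 = 25; e = 24 − 25 = -1
x=40: ŷ = 7 + 0.6·40 = 31; e = 31 − 31 = 0
x=50: ŷ = 7 + 0.6·50 = 37; e = 38 − 37 = 1
x=60: ŷ = 7 + 0.6·60 = 43; e = 42.5 − 43 = -0.5

0.5, -1, 0, 1, -0.5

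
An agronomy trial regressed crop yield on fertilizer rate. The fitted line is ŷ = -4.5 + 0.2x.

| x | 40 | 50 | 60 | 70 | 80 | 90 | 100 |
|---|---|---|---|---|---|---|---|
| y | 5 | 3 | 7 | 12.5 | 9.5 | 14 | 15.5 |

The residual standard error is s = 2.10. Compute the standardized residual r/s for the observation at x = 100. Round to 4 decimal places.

0.0000

ŷ = -4.5 + 0.2·100 = 15.5
r = 15.5 − 15.5 = 0
r/s = 0 / 2.10 = 0.0000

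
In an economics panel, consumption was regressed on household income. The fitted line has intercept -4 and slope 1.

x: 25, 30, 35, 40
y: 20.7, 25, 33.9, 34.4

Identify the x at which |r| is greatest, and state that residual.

x=25: ŷ = -4 + 25 = 21; r = 20.7 − 21 = -0.3
x=30: ŷ = -4 + 30 = 26; r = 25 − 26 = -1
x=35: ŷ = -4 + 35 = 31; r = 33.9 − 31 = 2.9
x=40: ŷ = -4 + 40 = 36; r = 34.4 − 36 = -1.6
Largest |r| is 2.9 at x = 35, residual 2.9.

x = 35, r = 2.9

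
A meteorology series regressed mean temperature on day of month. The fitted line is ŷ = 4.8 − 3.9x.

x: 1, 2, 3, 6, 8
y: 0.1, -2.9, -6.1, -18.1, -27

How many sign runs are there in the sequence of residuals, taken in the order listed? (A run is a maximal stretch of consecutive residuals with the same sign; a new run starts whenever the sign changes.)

x=1: ŷ = 4.8 − 3.9·1 = 0.9; r = 0.1 − 0.9 = -0.8
x=2: ŷ = 4.8 − 3.9·2 = -3; r = -2.9 − (-3) = 0.1
x=3: ŷ = 4.8 − 3.9·3 = -6.9; r = -6.1 − (-6.9) = 0.8
x=6: ŷ = 4.8 − 3.9·6 = -18.6; r = -18.1 − (-18.6) = 0.5
x=8: ŷ = 4.8 − 3.9·8 = -26.4; r = -27 − (-26.4) = -0.6
Signs: − + + + −
Runs: −×1, +×3, −×1 → 3

3 runs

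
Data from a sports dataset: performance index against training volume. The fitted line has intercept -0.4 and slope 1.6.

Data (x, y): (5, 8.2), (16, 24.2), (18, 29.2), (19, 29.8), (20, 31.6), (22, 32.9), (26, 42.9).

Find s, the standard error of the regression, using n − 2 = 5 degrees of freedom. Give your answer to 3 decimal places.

s = 1.307

x=5: ŷ = -0.4 + 1.6·5 = 7.6; r = 8.2 − 7.6 = 0.6
x=16: ŷ = -0.4 + 1.6·16 = 25.2; r = 24.2 − 25.2 = -1
x=18: ŷ = -0.4 + 1.6·18 = 28.4; r = 29.2 − 28.4 = 0.8
x=19: ŷ = -0.4 + 1.6·19 = 30; r = 29.8 − 30 = -0.2
x=20: ŷ = -0.4 + 1.6·20 = 31.6; r = 31.6 − 31.6 = 0
x=22: ŷ = -0.4 + 1.6·22 = 34.8; r = 32.9 − 34.8 = -1.9
x=26: ŷ = -0.4 + 1.6·26 = 41.2; r = 42.9 − 41.2 = 1.7
SSE = 0.36 + 1 + 0.64 + 0.04 + 0 + 3.61 + 2.89 = 8.54
s = √(8.54/5) = √1.708 ≈ 1.307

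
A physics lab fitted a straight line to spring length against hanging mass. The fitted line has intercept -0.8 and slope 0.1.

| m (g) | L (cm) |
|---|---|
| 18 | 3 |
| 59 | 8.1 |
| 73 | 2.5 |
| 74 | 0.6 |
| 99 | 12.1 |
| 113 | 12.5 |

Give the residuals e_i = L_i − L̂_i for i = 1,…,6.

2, 3, -4, -6, 3, 2

m=18: L̂ = -0.8 + 0.1·18 = 1; e = 3 − 1 = 2
m=59: L̂ = -0.8 + 0.1·59 = 5.1; e = 8.1 − 5.1 = 3
m=73: L̂ = -0.8 + 0.1·73 = 6.5; e = 2.5 − 6.5 = -4
m=74: L̂ = -0.8 + 0.1·74 = 6.6; e = 0.6 − 6.6 = -6
m=99: L̂ = -0.8 + 0.1·99 = 9.1; e = 12.1 − 9.1 = 3
m=113: L̂ = -0.8 + 0.1·113 = 10.5; e = 12.5 − 10.5 = 2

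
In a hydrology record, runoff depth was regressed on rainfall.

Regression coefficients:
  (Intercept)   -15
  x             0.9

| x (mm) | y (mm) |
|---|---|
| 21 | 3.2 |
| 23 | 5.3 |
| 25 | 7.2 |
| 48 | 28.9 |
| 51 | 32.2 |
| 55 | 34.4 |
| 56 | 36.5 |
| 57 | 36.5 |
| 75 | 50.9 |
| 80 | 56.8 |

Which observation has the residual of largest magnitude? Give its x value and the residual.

x=21: ŷ = -15 + 0.9·21 = 3.9; e = 3.2 − 3.9 = -0.7
x=23: ŷ = -15 + 0.9·23 = 5.7; e = 5.3 − 5.7 = -0.4
x=25: ŷ = -15 + 0.9·25 = 7.5; e = 7.2 − 7.5 = -0.3
x=48: ŷ = -15 + 0.9·48 = 28.2; e = 28.9 − 28.2 = 0.7
x=51: ŷ = -15 + 0.9·51 = 30.9; e = 32.2 − 30.9 = 1.3
x=55: ŷ = -15 + 0.9·55 = 34.5; e = 34.4 − 34.5 = -0.1
x=56: ŷ = -15 + 0.9·56 = 35.4; e = 36.5 − 35.4 = 1.1
x=57: ŷ = -15 + 0.9·57 = 36.3; e = 36.5 − 36.3 = 0.2
x=75: ŷ = -15 + 0.9·75 = 52.5; e = 50.9 − 52.5 = -1.6
x=80: ŷ = -15 + 0.9·80 = 57; e = 56.8 − 57 = -0.2
Largest |e| is 1.6 at x = 75, residual -1.6.

x = 75, e = -1.6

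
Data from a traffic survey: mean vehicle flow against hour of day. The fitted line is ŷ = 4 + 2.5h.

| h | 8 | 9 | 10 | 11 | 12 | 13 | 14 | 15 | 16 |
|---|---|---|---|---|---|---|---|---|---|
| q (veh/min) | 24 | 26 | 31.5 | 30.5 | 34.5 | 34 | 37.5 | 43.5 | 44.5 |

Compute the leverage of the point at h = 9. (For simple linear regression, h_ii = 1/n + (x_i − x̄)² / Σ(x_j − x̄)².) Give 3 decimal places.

h̄ = (8 + 9 + 10 + 11 + 12 + 13 + 14 + 15 + 16)/9 = 12
Σ(h − h̄)² = 16 + 9 + 4 + 1 + 0 + 1 + 4 + 9 + 16 = 60
h = 1/9 + (-3)²/60 = 0.111111 + 0.15 = 0.261

h = 0.261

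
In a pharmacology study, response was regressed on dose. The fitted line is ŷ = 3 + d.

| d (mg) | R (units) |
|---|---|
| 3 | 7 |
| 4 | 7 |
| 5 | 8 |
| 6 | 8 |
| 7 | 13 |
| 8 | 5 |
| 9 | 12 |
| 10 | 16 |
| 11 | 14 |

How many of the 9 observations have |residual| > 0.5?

d=3: ŷ = 3 + 3 = 6; e = 7 − 6 = 1
d=4: ŷ = 3 + 4 = 7; e = 7 − 7 = 0
d=5: ŷ = 3 + 5 = 8; e = 8 − 8 = 0
d=6: ŷ = 3 + 6 = 9; e = 8 − 9 = -1
d=7: ŷ = 3 + 7 = 10; e = 13 − 10 = 3
d=8: ŷ = 3 + 8 = 11; e = 5 − 11 = -6
d=9: ŷ = 3 + 9 = 12; e = 12 − 12 = 0
d=10: ŷ = 3 + 10 = 13; e = 16 − 13 = 3
d=11: ŷ = 3 + 11 = 14; e = 14 − 14 = 0
|e| > 0.5: d=3 (|e|=1), d=6 (|e|=1), d=7 (|e|=3), d=8 (|e|=6), d=10 (|e|=3) → 5

5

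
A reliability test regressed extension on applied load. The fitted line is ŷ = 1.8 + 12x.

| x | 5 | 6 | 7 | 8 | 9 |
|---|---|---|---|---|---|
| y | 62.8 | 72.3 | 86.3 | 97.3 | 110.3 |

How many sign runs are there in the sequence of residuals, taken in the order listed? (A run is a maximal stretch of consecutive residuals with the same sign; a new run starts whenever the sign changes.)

5 runs

x=5: ŷ = 1.8 + 12·5 = 61.8; r = 62.8 − 61.8 = 1
x=6: ŷ = 1.8 + 12·6 = 73.8; r = 72.3 − 73.8 = -1.5
x=7: ŷ = 1.8 + 12·7 = 85.8; r = 86.3 − 85.8 = 0.5
x=8: ŷ = 1.8 + 12·8 = 97.8; r = 97.3 − 97.8 = -0.5
x=9: ŷ = 1.8 + 12·9 = 109.8; r = 110.3 − 109.8 = 0.5
Signs: + − + − +
Runs: +×1, −×1, +×1, −×1, +×1 → 5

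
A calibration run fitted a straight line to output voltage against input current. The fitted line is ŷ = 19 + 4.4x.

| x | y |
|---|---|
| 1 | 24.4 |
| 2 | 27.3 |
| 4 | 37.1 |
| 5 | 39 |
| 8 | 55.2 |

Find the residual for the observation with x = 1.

ŷ = 19 + 4.4·1 = 23.4
e = 24.4 − 23.4 = 1

e = 1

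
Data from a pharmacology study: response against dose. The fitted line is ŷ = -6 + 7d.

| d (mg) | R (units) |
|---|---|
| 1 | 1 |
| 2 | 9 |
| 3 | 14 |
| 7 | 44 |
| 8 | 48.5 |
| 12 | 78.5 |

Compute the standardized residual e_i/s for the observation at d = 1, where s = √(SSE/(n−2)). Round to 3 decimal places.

d=1: ŷ = -6 + 7·1 = 1; e = 1 − 1 = 0
d=2: ŷ = -6 + 7·2 = 8; e = 9 − 8 = 1
d=3: ŷ = -6 + 7·3 = 15; e = 14 − 15 = -1
d=7: ŷ = -6 + 7·7 = 43; e = 44 − 43 = 1
d=8: ŷ = -6 + 7·8 = 50; e = 48.5 − 50 = -1.5
d=12: ŷ = -6 + 7·12 = 78; e = 78.5 − 78 = 0.5
SSE = 0 + 1 + 1 + 1 + 2.25 + 0.25 = 5.5
s = √(5.5/4) = 1.1726
e/s = 0 / 1.1726 = 0.000

0.000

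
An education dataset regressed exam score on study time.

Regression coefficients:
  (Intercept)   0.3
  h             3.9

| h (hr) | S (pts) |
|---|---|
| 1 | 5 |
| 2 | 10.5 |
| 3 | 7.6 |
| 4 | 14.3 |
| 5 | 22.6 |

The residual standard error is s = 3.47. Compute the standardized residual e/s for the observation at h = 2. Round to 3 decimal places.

ŷ = 0.3 + 3.9·2 = 8.1
e = 10.5 − 8.1 = 2.4
e/s = 2.4 / 3.47 = 0.692

0.692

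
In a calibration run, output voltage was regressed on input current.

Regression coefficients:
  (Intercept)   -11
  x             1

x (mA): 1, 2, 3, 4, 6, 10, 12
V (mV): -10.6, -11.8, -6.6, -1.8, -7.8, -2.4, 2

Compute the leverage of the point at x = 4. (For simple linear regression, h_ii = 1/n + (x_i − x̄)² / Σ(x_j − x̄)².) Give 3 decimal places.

x̄ = (1 + 2 + 3 + 4 + 6 + 10 + 12)/7 = 5.42857
Σ(x − x̄)² = 19.6122 + 11.7551 + 5.89796 + 2.04082 + 0.326531 + 20.898 + 43.1837 = 103.714
h = 1/7 + (-1.42857)²/103.714 = 0.142857 + 0.0196773 = 0.163

h = 0.163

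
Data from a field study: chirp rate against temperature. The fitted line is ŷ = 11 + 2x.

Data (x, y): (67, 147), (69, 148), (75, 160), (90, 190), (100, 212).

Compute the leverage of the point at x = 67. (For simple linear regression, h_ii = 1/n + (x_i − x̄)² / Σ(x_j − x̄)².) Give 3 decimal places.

x̄ = (67 + 69 + 75 + 90 + 100)/5 = 80.2
Σ(x − x̄)² = 174.24 + 125.44 + 27.04 + 96.04 + 392.04 = 814.8
h = 1/5 + (-13.2)²/814.8 = 0.2 + 0.213844 = 0.414

h = 0.414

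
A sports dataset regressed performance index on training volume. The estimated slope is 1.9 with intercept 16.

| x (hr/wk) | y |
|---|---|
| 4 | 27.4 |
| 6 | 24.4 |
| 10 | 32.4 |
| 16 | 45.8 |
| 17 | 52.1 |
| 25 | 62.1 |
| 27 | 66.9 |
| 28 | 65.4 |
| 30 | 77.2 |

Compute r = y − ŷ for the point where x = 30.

ŷ = 16 + 1.9·30 = 73
r = 77.2 − 73 = 4.2

r = 4.2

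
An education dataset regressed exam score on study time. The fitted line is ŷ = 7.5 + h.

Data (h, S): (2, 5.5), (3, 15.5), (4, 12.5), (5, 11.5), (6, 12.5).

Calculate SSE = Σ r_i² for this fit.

h=2: ŷ = 7.5 + 2 = 9.5; r = 5.5 − 9.5 = -4
h=3: ŷ = 7.5 + 3 = 10.5; r = 15.5 − 10.5 = 5
h=4: ŷ = 7.5 + 4 = 11.5; r = 12.5 − 11.5 = 1
h=5: ŷ = 7.5 + 5 = 12.5; r = 11.5 − 12.5 = -1
h=6: ŷ = 7.5 + 6 = 13.5; r = 12.5 − 13.5 = -1
SSE = 16 + 25 + 1 + 1 + 1 = 44

SSE = 44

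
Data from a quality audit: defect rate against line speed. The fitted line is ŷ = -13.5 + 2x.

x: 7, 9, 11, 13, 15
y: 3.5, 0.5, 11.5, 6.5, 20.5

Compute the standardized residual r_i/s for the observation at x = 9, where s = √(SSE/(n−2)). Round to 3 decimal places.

-0.747

x=7: ŷ = -13.5 + 2·7 = 0.5; r = 3.5 − 0.5 = 3
x=9: ŷ = -13.5 + 2·9 = 4.5; r = 0.5 − 4.5 = -4
x=11: ŷ = -13.5 + 2·11 = 8.5; r = 11.5 − 8.5 = 3
x=13: ŷ = -13.5 + 2·13 = 12.5; r = 6.5 − 12.5 = -6
x=15: ŷ = -13.5 + 2·15 = 16.5; r = 20.5 − 16.5 = 4
SSE = 9 + 16 + 9 + 36 + 16 = 86
s = √(86/3) = 5.35413
r/s = -4 / 5.35413 = -0.747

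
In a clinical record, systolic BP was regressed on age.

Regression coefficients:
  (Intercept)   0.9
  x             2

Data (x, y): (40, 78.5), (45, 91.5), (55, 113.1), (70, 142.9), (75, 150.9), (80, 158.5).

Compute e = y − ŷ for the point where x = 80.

e = -2.4

ŷ = 0.9 + 2·80 = 160.9
e = 158.5 − 160.9 = -2.4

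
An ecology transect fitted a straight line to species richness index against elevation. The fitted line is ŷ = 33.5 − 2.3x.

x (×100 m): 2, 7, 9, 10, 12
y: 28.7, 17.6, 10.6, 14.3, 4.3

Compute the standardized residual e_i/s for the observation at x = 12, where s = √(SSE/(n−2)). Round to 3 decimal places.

x=2: ŷ = 33.5 − 2.3·2 = 28.9; e = 28.7 − 28.9 = -0.2
x=7: ŷ = 33.5 − 2.3·7 = 17.4; e = 17.6 − 17.4 = 0.2
x=9: ŷ = 33.5 − 2.3·9 = 12.8; e = 10.6 − 12.8 = -2.2
x=10: ŷ = 33.5 − 2.3·10 = 10.5; e = 14.3 − 10.5 = 3.8
x=12: ŷ = 33.5 − 2.3·12 = 5.9; e = 4.3 − 5.9 = -1.6
SSE = 0.04 + 0.04 + 4.84 + 14.44 + 2.56 = 21.92
s = √(21.92/3) = 2.70308
e/s = -1.6 / 2.70308 = -0.592

-0.592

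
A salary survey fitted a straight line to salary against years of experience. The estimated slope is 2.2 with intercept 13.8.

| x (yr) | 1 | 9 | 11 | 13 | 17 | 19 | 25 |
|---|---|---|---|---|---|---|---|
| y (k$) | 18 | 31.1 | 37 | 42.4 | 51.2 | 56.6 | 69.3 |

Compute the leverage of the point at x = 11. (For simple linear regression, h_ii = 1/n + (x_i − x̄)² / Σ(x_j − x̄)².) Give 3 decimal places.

x̄ = (1 + 9 + 11 + 13 + 17 + 19 + 25)/7 = 13.5714
Σ(x − x̄)² = 158.041 + 20.898 + 6.61224 + 0.326531 + 11.7551 + 29.4694 + 130.612 = 357.714
h = 1/7 + (-2.57143)²/357.714 = 0.142857 + 0.0184847 = 0.161

h = 0.161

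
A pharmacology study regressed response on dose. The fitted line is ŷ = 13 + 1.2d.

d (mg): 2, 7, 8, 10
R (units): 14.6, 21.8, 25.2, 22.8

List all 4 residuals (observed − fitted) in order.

d=2: ŷ = 13 + 1.2·2 = 15.4; e = 14.6 − 15.4 = -0.8
d=7: ŷ = 13 + 1.2·7 = 21.4; e = 21.8 − 21.4 = 0.4
d=8: ŷ = 13 + 1.2·8 = 22.6; e = 25.2 − 22.6 = 2.6
d=10: ŷ = 13 + 1.2·10 = 25; e = 22.8 − 25 = -2.2

-0.8, 0.4, 2.6, -2.2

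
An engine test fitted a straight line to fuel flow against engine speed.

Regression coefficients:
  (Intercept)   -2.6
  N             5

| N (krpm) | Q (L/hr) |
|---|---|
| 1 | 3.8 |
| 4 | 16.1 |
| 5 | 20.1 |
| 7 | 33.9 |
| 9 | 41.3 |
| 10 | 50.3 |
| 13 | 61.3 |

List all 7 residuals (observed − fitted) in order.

1.4, -1.3, -2.3, 1.5, -1.1, 2.9, -1.1

N=1: Q̂ = -2.6 + 5·1 = 2.4; e = 3.8 − 2.4 = 1.4
N=4: Q̂ = -2.6 + 5·4 = 17.4; e = 16.1 − 17.4 = -1.3
N=5: Q̂ = -2.6 + 5·5 = 22.4; e = 20.1 − 22.4 = -2.3
N=7: Q̂ = -2.6 + 5·7 = 32.4; e = 33.9 − 32.4 = 1.5
N=9: Q̂ = -2.6 + 5·9 = 42.4; e = 41.3 − 42.4 = -1.1
N=10: Q̂ = -2.6 + 5·10 = 47.4; e = 50.3 − 47.4 = 2.9
N=13: Q̂ = -2.6 + 5·13 = 62.4; e = 61.3 − 62.4 = -1.1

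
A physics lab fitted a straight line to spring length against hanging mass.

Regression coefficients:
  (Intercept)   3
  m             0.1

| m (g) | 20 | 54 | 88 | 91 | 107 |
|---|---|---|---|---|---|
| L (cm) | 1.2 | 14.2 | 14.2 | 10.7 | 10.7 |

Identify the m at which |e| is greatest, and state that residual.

m = 54, e = 5.8

m=20: L̂ = 3 + 0.1·20 = 5; e = 1.2 − 5 = -3.8
m=54: L̂ = 3 + 0.1·54 = 8.4; e = 14.2 − 8.4 = 5.8
m=88: L̂ = 3 + 0.1·88 = 11.8; e = 14.2 − 11.8 = 2.4
m=91: L̂ = 3 + 0.1·91 = 12.1; e = 10.7 − 12.1 = -1.4
m=107: L̂ = 3 + 0.1·107 = 13.7; e = 10.7 − 13.7 = -3
Largest |e| is 5.8 at m = 54, residual 5.8.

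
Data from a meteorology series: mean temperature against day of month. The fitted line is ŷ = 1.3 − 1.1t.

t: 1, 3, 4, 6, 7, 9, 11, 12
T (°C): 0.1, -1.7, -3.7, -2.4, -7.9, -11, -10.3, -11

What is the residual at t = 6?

e = 2.9

ŷ = 1.3 − 1.1·6 = -5.3
e = -2.4 − (-5.3) = 2.9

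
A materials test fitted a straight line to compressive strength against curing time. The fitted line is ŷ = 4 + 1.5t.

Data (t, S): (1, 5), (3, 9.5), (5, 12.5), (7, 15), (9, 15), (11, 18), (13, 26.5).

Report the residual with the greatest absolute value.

r = 3

t=1: ŷ = 4 + 1.5·1 = 5.5; r = 5 − 5.5 = -0.5
t=3: ŷ = 4 + 1.5·3 = 8.5; r = 9.5 − 8.5 = 1
t=5: ŷ = 4 + 1.5·5 = 11.5; r = 12.5 − 11.5 = 1
t=7: ŷ = 4 + 1.5·7 = 14.5; r = 15 − 14.5 = 0.5
t=9: ŷ = 4 + 1.5·9 = 17.5; r = 15 − 17.5 = -2.5
t=11: ŷ = 4 + 1.5·11 = 20.5; r = 18 − 20.5 = -2.5
t=13: ŷ = 4 + 1.5·13 = 23.5; r = 26.5 − 23.5 = 3
Largest |r| is 3 at t = 13, residual 3.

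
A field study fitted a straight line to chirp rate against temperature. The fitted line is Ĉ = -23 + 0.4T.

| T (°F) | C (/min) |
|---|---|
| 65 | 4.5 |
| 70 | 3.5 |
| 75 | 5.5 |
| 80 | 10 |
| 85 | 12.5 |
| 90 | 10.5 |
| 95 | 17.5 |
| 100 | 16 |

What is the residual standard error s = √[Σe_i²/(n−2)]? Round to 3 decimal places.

s = 1.979

T=65: Ĉ = -23 + 0.4·65 = 3; e = 4.5 − 3 = 1.5
T=70: Ĉ = -23 + 0.4·70 = 5; e = 3.5 − 5 = -1.5
T=75: Ĉ = -23 + 0.4·75 = 7; e = 5.5 − 7 = -1.5
T=80: Ĉ = -23 + 0.4·80 = 9; e = 10 − 9 = 1
T=85: Ĉ = -23 + 0.4·85 = 11; e = 12.5 − 11 = 1.5
T=90: Ĉ = -23 + 0.4·90 = 13; e = 10.5 − 13 = -2.5
T=95: Ĉ = -23 + 0.4·95 = 15; e = 17.5 − 15 = 2.5
T=100: Ĉ = -23 + 0.4·100 = 17; e = 16 − 17 = -1
SSE = 2.25 + 2.25 + 2.25 + 1 + 2.25 + 6.25 + 6.25 + 1 = 23.5
s = √(23.5/6) = √3.91667 ≈ 1.979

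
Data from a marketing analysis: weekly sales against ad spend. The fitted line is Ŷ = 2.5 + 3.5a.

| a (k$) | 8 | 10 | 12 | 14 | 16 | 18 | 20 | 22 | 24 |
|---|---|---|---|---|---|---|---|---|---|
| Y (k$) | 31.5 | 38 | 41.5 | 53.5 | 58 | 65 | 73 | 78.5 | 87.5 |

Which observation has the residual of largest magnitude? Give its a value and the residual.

a = 12, e = -3

a=8: Ŷ = 2.5 + 3.5·8 = 30.5; e = 31.5 − 30.5 = 1
a=10: Ŷ = 2.5 + 3.5·10 = 37.5; e = 38 − 37.5 = 0.5
a=12: Ŷ = 2.5 + 3.5·12 = 44.5; e = 41.5 − 44.5 = -3
a=14: Ŷ = 2.5 + 3.5·14 = 51.5; e = 53.5 − 51.5 = 2
a=16: Ŷ = 2.5 + 3.5·16 = 58.5; e = 58 − 58.5 = -0.5
a=18: Ŷ = 2.5 + 3.5·18 = 65.5; e = 65 − 65.5 = -0.5
a=20: Ŷ = 2.5 + 3.5·20 = 72.5; e = 73 − 72.5 = 0.5
a=22: Ŷ = 2.5 + 3.5·22 = 79.5; e = 78.5 − 79.5 = -1
a=24: Ŷ = 2.5 + 3.5·24 = 86.5; e = 87.5 − 86.5 = 1
Largest |e| is 3 at a = 12, residual -3.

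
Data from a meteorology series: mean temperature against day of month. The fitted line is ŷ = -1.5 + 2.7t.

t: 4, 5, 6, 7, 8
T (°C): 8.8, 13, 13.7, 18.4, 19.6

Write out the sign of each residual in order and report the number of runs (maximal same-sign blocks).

5 runs

t=4: ŷ = -1.5 + 2.7·4 = 9.3; e = 8.8 − 9.3 = -0.5
t=5: ŷ = -1.5 + 2.7·5 = 12; e = 13 − 12 = 1
t=6: ŷ = -1.5 + 2.7·6 = 14.7; e = 13.7 − 14.7 = -1
t=7: ŷ = -1.5 + 2.7·7 = 17.4; e = 18.4 − 17.4 = 1
t=8: ŷ = -1.5 + 2.7·8 = 20.1; e = 19.6 − 20.1 = -0.5
Signs: − + − + −
Runs: −×1, +×1, −×1, +×1, −×1 → 5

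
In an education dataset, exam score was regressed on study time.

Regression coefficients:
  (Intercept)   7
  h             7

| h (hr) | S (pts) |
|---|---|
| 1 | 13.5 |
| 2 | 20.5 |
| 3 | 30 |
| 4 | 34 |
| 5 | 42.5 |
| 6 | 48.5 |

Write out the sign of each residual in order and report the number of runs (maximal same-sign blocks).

5 runs

h=1: ŷ = 7 + 7·1 = 14; e = 13.5 − 14 = -0.5
h=2: ŷ = 7 + 7·2 = 21; e = 20.5 − 21 = -0.5
h=3: ŷ = 7 + 7·3 = 28; e = 30 − 28 = 2
h=4: ŷ = 7 + 7·4 = 35; e = 34 − 35 = -1
h=5: ŷ = 7 + 7·5 = 42; e = 42.5 − 42 = 0.5
h=6: ŷ = 7 + 7·6 = 49; e = 48.5 − 49 = -0.5
Signs: − − + − + −
Runs: −×2, +×1, −×1, +×1, −×1 → 5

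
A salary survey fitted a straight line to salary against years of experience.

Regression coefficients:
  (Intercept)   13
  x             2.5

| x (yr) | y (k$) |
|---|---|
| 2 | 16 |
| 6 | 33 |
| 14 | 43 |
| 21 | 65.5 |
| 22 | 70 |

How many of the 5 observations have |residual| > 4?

x=2: ŷ = 13 + 2.5·2 = 18; r = 16 − 18 = -2
x=6: ŷ = 13 + 2.5·6 = 28; r = 33 − 28 = 5
x=14: ŷ = 13 + 2.5·14 = 48; r = 43 − 48 = -5
x=21: ŷ = 13 + 2.5·21 = 65.5; r = 65.5 − 65.5 = 0
x=22: ŷ = 13 + 2.5·22 = 68; r = 70 − 68 = 2
|r| > 4: x=6 (|r|=5), x=14 (|r|=5) → 2

2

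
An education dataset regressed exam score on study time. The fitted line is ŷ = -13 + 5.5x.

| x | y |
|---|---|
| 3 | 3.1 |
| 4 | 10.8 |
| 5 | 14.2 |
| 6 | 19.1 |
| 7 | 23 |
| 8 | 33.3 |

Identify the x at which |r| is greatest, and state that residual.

x = 7, r = -2.5

x=3: ŷ = -13 + 5.5·3 = 3.5; r = 3.1 − 3.5 = -0.4
x=4: ŷ = -13 + 5.5·4 = 9; r = 10.8 − 9 = 1.8
x=5: ŷ = -13 + 5.5·5 = 14.5; r = 14.2 − 14.5 = -0.3
x=6: ŷ = -13 + 5.5·6 = 20; r = 19.1 − 20 = -0.9
x=7: ŷ = -13 + 5.5·7 = 25.5; r = 23 − 25.5 = -2.5
x=8: ŷ = -13 + 5.5·8 = 31; r = 33.3 − 31 = 2.3
Largest |r| is 2.5 at x = 7, residual -2.5.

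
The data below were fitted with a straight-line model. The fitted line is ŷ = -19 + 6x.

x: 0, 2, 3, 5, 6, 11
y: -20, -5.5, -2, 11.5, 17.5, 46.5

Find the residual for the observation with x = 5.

ŷ = -19 + 6·5 = 11
e = 11.5 − 11 = 0.5

e = 0.5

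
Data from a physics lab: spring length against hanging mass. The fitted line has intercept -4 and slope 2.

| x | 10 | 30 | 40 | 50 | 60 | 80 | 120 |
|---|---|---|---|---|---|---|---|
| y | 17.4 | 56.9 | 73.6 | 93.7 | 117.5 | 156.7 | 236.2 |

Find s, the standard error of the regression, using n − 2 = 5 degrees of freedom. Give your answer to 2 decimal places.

s = 1.82

x=10: ŷ = -4 + 2·10 = 16; e = 17.4 − 16 = 1.4
x=30: ŷ = -4 + 2·30 = 56; e = 56.9 − 56 = 0.9
x=40: ŷ = -4 + 2·40 = 76; e = 73.6 − 76 = -2.4
x=50: ŷ = -4 + 2·50 = 96; e = 93.7 − 96 = -2.3
x=60: ŷ = -4 + 2·60 = 116; e = 117.5 − 116 = 1.5
x=80: ŷ = -4 + 2·80 = 156; e = 156.7 − 156 = 0.7
x=120: ŷ = -4 + 2·120 = 236; e = 236.2 − 236 = 0.2
SSE = 1.96 + 0.81 + 5.76 + 5.29 + 2.25 + 0.49 + 0.04 = 16.6
s = √(16.6/5) = √3.32 ≈ 1.82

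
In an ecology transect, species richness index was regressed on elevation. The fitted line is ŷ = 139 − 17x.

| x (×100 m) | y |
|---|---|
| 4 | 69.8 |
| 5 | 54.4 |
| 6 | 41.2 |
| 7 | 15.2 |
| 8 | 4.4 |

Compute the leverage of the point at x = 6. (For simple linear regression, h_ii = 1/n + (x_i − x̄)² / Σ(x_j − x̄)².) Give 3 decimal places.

x̄ = (4 + 5 + 6 + 7 + 8)/5 = 6
Σ(x − x̄)² = 4 + 1 + 0 + 1 + 4 = 10
h = 1/5 + (0)²/10 = 0.2 + 0 = 0.200

h = 0.200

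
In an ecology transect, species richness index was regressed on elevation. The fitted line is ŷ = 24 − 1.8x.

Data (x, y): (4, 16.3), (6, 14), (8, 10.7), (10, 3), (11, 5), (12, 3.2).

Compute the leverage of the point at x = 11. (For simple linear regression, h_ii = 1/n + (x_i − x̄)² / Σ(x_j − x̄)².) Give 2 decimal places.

h = 0.30

x̄ = (4 + 6 + 8 + 10 + 11 + 12)/6 = 8.5
Σ(x − x̄)² = 20.25 + 6.25 + 0.25 + 2.25 + 6.25 + 12.25 = 47.5
h = 1/6 + (2.5)²/47.5 = 0.166667 + 0.131579 = 0.30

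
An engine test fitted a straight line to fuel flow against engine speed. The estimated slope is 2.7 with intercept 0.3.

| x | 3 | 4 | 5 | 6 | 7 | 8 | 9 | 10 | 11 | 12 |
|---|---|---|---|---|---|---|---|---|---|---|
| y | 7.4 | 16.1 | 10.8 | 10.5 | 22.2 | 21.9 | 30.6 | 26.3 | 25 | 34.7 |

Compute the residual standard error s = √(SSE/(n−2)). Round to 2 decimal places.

x=3: ŷ = 0.3 + 2.7·3 = 8.4; r = 7.4 − 8.4 = -1
x=4: ŷ = 0.3 + 2.7·4 = 11.1; r = 16.1 − 11.1 = 5
x=5: ŷ = 0.3 + 2.7·5 = 13.8; r = 10.8 − 13.8 = -3
x=6: ŷ = 0.3 + 2.7·6 = 16.5; r = 10.5 − 16.5 = -6
x=7: ŷ = 0.3 + 2.7·7 = 19.2; r = 22.2 − 19.2 = 3
x=8: ŷ = 0.3 + 2.7·8 = 21.9; r = 21.9 − 21.9 = 0
x=9: ŷ = 0.3 + 2.7·9 = 24.6; r = 30.6 − 24.6 = 6
x=10: ŷ = 0.3 + 2.7·10 = 27.3; r = 26.3 − 27.3 = -1
x=11: ŷ = 0.3 + 2.7·11 = 30; r = 25 − 30 = -5
x=12: ŷ = 0.3 + 2.7·12 = 32.7; r = 34.7 − 32.7 = 2
SSE = 1 + 25 + 9 + 36 + 9 + 0 + 36 + 1 + 25 + 4 = 146
s = √(146/8) = √18.25 ≈ 4.27

s = 4.27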